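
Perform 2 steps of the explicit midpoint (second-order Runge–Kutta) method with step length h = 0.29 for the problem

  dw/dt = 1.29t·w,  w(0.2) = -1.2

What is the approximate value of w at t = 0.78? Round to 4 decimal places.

-1.7135

Midpoint: k1 = f(t_n, w_n); k2 = f(t_n + h/2, w_n + (h/2)·k1); w_{n+1} = w_n + h·k2.
t=0.200000, w=-1.200000:
  k1 = f(0.200000, -1.200000) = -0.309600
  k2 = f(0.345000, -1.244892) = -0.554039
  w ← -1.200000 + 0.29·(-0.554039) = -1.360671
t=0.490000, w=-1.360671:
  k1 = f(0.490000, -1.360671) = -0.860080
  k2 = f(0.635000, -1.485383) = -1.216751
  w ← -1.360671 + 0.29·(-1.216751) = -1.713529
w(0.78) ≈ -1.7135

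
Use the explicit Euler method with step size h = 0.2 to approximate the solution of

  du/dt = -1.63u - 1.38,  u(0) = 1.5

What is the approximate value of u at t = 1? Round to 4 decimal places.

-0.5202

Euler: u_{n+1} = u_n + h·f(t_n, u_n).
t=0.000000, u=1.500000: f=-3.825000 → u ← 1.500000 + 0.2·(-3.825000) = 0.735000
t=0.200000, u=0.735000: f=-2.578050 → u ← 0.735000 + 0.2·(-2.578050) = 0.219390
t=0.400000, u=0.219390: f=-1.737606 → u ← 0.219390 + 0.2·(-1.737606) = -0.128131
t=0.600000, u=-0.128131: f=-1.171146 → u ← -0.128131 + 0.2·(-1.171146) = -0.362360
t=0.800000, u=-0.362360: f=-0.789353 → u ← -0.362360 + 0.2·(-0.789353) = -0.520231
u(1) ≈ -0.5202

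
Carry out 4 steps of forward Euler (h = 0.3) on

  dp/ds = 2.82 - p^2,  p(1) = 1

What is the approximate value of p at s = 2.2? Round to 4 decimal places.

1.6793

Euler: p_{n+1} = p_n + h·f(s_n, p_n).
s=1.000000, p=1.000000: f=1.820000 → p ← 1.000000 + 0.3·1.820000 = 1.546000
s=1.300000, p=1.546000: f=0.429884 → p ← 1.546000 + 0.3·0.429884 = 1.674965
s=1.600000, p=1.674965: f=0.014492 → p ← 1.674965 + 0.3·0.014492 = 1.679313
s=1.900000, p=1.679313: f=-0.000091 → p ← 1.679313 + 0.3·(-0.000091) = 1.679285
p(2.2) ≈ 1.6793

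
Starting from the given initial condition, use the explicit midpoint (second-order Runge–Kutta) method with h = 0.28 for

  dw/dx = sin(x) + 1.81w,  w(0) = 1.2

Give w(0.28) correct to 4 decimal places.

2.0013

Midpoint: k1 = f(x_n, w_n); k2 = f(x_n + h/2, w_n + (h/2)·k1); w_{n+1} = w_n + h·k2.
x=0.000000, w=1.200000:
  k1 = f(0.000000, 1.200000) = 2.172000
  k2 = f(0.140000, 1.504080) = 2.861928
  w ← 1.200000 + 0.28·2.861928 = 2.001340
w(0.28) ≈ 2.0013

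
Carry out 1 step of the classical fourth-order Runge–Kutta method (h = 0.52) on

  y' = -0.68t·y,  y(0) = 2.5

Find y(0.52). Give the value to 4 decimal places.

RK4: k1 = f(t_n, y_n); k2 = f(t_n + h/2, y_n + (h/2)·k1); k3 = f(t_n + h/2, y_n + (h/2)·k2); k4 = f(t_n + h, y_n + h·k3); y_{n+1} = y_n + (h/6)·(k1 + 2k2 + 2k3 + k4).
t=0.000000, y=2.500000:
  k1 = f(0.000000, 2.500000) = 0.000000
  k2 = f(0.260000, 2.500000) = -0.442000
  k3 = f(0.260000, 2.385080) = -0.421682
  k4 = f(0.520000, 2.280725) = -0.806464
  y ← 2.500000 + (0.52/6)·(k1 + 2k2 + 2k3 + k4) = 2.280402
y(0.52) ≈ 2.2804

2.2804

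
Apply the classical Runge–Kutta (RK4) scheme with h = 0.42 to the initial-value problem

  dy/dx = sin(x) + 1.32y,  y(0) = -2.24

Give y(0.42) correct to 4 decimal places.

RK4: k1 = f(x_n, y_n); k2 = f(x_n + h/2, y_n + (h/2)·k1); k3 = f(x_n + h/2, y_n + (h/2)·k2); k4 = f(x_n + h, y_n + h·k3); y_{n+1} = y_n + (h/6)·(k1 + 2k2 + 2k3 + k4).
x=0.000000, y=-2.240000:
  k1 = f(0.000000, -2.240000) = -2.956800
  k2 = f(0.210000, -2.860928) = -3.567965
  k3 = f(0.210000, -2.989273) = -3.737380
  k4 = f(0.420000, -3.809700) = -4.621043
  y ← -2.240000 + (0.42/6)·(k1 + 2k2 + 2k3 + k4) = -3.793197
y(0.42) ≈ -3.7932

-3.7932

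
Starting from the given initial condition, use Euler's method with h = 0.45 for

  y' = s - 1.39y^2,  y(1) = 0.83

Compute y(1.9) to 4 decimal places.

Euler: y_{n+1} = y_n + h·f(s_n, y_n).
s=1.000000, y=0.830000: f=0.042429 → y ← 0.830000 + 0.45·0.042429 = 0.849093
s=1.450000, y=0.849093: f=0.447867 → y ← 0.849093 + 0.45·0.447867 = 1.050633
y(1.9) ≈ 1.0506

1.0506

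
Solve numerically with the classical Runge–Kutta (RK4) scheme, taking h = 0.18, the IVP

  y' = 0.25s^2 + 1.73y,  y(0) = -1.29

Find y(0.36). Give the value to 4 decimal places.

RK4: k1 = f(s_n, y_n); k2 = f(s_n + h/2, y_n + (h/2)·k1); k3 = f(s_n + h/2, y_n + (h/2)·k2); k4 = f(s_n + h, y_n + h·k3); y_{n+1} = y_n + (h/6)·(k1 + 2k2 + 2k3 + k4).
s=0.000000, y=-1.290000:
  k1 = f(0.000000, -1.290000) = -2.231700
  k2 = f(0.090000, -1.490853) = -2.577151
  k3 = f(0.090000, -1.521944) = -2.630937
  k4 = f(0.180000, -1.763569) = -3.042874
  y ← -1.290000 + (0.18/6)·(k1 + 2k2 + 2k3 + k4) = -1.760722
s=0.180000, y=-1.760722:
  k1 = f(0.180000, -1.760722) = -3.037950
  k2 = f(0.270000, -2.034138) = -3.500834
  k3 = f(0.270000, -2.075798) = -3.572905
  k4 = f(0.360000, -2.403845) = -4.126252
  y ← -1.760722 + (0.18/6)·(k1 + 2k2 + 2k3 + k4) = -2.400073
y(0.36) ≈ -2.4001

-2.4001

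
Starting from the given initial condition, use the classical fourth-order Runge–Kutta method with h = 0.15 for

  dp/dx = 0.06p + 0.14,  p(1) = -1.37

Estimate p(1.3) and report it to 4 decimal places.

RK4: k1 = f(x_n, p_n); k2 = f(x_n + h/2, p_n + (h/2)·k1); k3 = f(x_n + h/2, p_n + (h/2)·k2); k4 = f(x_n + h, p_n + h·k3); p_{n+1} = p_n + (h/6)·(k1 + 2k2 + 2k3 + k4).
x=1.000000, p=-1.370000:
  k1 = f(1.000000, -1.370000) = 0.057800
  k2 = f(1.075000, -1.365665) = 0.058060
  k3 = f(1.075000, -1.365645) = 0.058061
  k4 = f(1.150000, -1.361291) = 0.058323
  p ← -1.370000 + (0.15/6)·(k1 + 2k2 + 2k3 + k4) = -1.361291
x=1.150000, p=-1.361291:
  k1 = f(1.150000, -1.361291) = 0.058323
  k2 = f(1.225000, -1.356917) = 0.058585
  k3 = f(1.225000, -1.356897) = 0.058586
  k4 = f(1.300000, -1.352503) = 0.058850
  p ← -1.361291 + (0.15/6)·(k1 + 2k2 + 2k3 + k4) = -1.352503
p(1.3) ≈ -1.3525

-1.3525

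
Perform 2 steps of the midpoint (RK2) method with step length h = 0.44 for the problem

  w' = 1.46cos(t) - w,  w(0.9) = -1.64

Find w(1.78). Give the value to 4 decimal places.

-0.6067

Midpoint: k1 = f(t_n, w_n); k2 = f(t_n + h/2, w_n + (h/2)·k1); w_{n+1} = w_n + h·k2.
t=0.900000, w=-1.640000:
  k1 = f(0.900000, -1.640000) = 2.547551
  k2 = f(1.120000, -1.079539) = 1.715635
  w ← -1.640000 + 0.44·1.715635 = -0.885120
t=1.340000, w=-0.885120:
  k1 = f(1.340000, -0.885120) = 1.219100
  k2 = f(1.560000, -0.616919) = 0.632681
  w ← -0.885120 + 0.44·0.632681 = -0.606741
w(1.78) ≈ -0.6067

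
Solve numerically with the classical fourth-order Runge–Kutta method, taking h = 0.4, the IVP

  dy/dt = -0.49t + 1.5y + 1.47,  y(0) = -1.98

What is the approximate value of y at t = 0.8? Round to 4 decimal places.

-4.5409

RK4: k1 = f(t_n, y_n); k2 = f(t_n + h/2, y_n + (h/2)·k1); k3 = f(t_n + h/2, y_n + (h/2)·k2); k4 = f(t_n + h, y_n + h·k3); y_{n+1} = y_n + (h/6)·(k1 + 2k2 + 2k3 + k4).
t=0.000000, y=-1.980000:
  k1 = f(0.000000, -1.980000) = -1.500000
  k2 = f(0.200000, -2.280000) = -2.048000
  k3 = f(0.200000, -2.389600) = -2.212400
  k4 = f(0.400000, -2.864960) = -3.023440
  y ← -1.980000 + (0.4/6)·(k1 + 2k2 + 2k3 + k4) = -2.849616
t=0.400000, y=-2.849616:
  k1 = f(0.400000, -2.849616) = -3.000424
  k2 = f(0.600000, -3.449701) = -3.998551
  k3 = f(0.600000, -3.649326) = -4.297989
  k4 = f(0.800000, -4.568812) = -5.775218
  y ← -2.849616 + (0.4/6)·(k1 + 2k2 + 2k3 + k4) = -4.540864
y(0.8) ≈ -4.5409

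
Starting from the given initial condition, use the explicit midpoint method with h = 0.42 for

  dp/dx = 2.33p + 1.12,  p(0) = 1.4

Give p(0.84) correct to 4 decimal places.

10.8767

Midpoint: k1 = f(x_n, p_n); k2 = f(x_n + h/2, p_n + (h/2)·k1); p_{n+1} = p_n + h·k2.
x=0.000000, p=1.400000:
  k1 = f(0.000000, 1.400000) = 4.382000
  k2 = f(0.210000, 2.320220) = 6.526113
  p ← 1.400000 + 0.42·6.526113 = 4.140967
x=0.420000, p=4.140967:
  k1 = f(0.420000, 4.140967) = 10.768454
  k2 = f(0.630000, 6.402343) = 16.037458
  p ← 4.140967 + 0.42·16.037458 = 10.876700
p(0.84) ≈ 10.8767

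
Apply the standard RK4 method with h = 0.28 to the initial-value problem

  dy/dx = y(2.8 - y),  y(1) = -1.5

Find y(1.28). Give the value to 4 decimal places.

-8.0099

RK4: k1 = f(x_n, y_n); k2 = f(x_n + h/2, y_n + (h/2)·k1); k3 = f(x_n + h/2, y_n + (h/2)·k2); k4 = f(x_n + h, y_n + h·k3); y_{n+1} = y_n + (h/6)·(k1 + 2k2 + 2k3 + k4).
x=1.000000, y=-1.500000:
  k1 = f(1.000000, -1.500000) = -6.450000
  k2 = f(1.140000, -2.403000) = -12.502809
  k3 = f(1.140000, -3.250393) = -19.666157
  k4 = f(1.280000, -7.006524) = -68.709647
  y ← -1.500000 + (0.28/6)·(k1 + 2k2 + 2k3 + k4) = -8.009887
y(1.28) ≈ -8.0099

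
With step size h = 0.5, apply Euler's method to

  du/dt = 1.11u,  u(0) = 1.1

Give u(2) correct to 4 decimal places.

Euler: u_{n+1} = u_n + h·f(t_n, u_n).
t=0.000000, u=1.100000: f=1.221000 → u ← 1.100000 + 0.5·1.221000 = 1.710500
t=0.500000, u=1.710500: f=1.898655 → u ← 1.710500 + 0.5·1.898655 = 2.659828
t=1.000000, u=2.659828: f=2.952409 → u ← 2.659828 + 0.5·2.952409 = 4.136032
t=1.500000, u=4.136032: f=4.590995 → u ← 4.136032 + 0.5·4.590995 = 6.431529
u(2) ≈ 6.4315

6.4315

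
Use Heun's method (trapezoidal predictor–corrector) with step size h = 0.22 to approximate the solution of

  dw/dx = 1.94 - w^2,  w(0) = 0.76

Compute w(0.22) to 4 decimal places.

Heun: k1 = f(x_n, w_n); k2 = f(x_n + h, w_n + h·k1); w_{n+1} = w_n + (h/2)·(k1 + k2).
x=0.000000, w=0.760000:
  k1 = f(0.000000, 0.760000) = 1.362400
  k2 = f(0.220000, 1.059728) = 0.816977
  w ← 0.760000 + (0.22/2)·(1.362400 + 0.816977) = 0.999731
w(0.22) ≈ 0.9997

0.9997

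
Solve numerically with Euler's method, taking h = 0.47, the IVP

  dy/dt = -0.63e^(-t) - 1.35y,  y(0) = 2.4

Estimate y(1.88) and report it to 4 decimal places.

Euler: y_{n+1} = y_n + h·f(t_n, y_n).
t=0.000000, y=2.400000: f=-3.870000 → y ← 2.400000 + 0.47·(-3.870000) = 0.581100
t=0.470000, y=0.581100: f=-1.178236 → y ← 0.581100 + 0.47·(-1.178236) = 0.027329
t=0.940000, y=0.027329: f=-0.282990 → y ← 0.027329 + 0.47·(-0.282990) = -0.105676
t=1.410000, y=-0.105676: f=-0.011147 → y ← -0.105676 + 0.47·(-0.011147) = -0.110915
y(1.88) ≈ -0.1109

-0.1109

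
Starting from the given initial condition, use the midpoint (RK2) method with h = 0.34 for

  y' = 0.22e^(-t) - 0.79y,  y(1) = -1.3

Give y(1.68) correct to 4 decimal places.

Midpoint: k1 = f(t_n, y_n); k2 = f(t_n + h/2, y_n + (h/2)·k1); y_{n+1} = y_n + h·k2.
t=1.000000, y=-1.300000:
  k1 = f(1.000000, -1.300000) = 1.107933
  k2 = f(1.170000, -1.111651) = 0.946485
  y ← -1.300000 + 0.34·0.946485 = -0.978195
t=1.340000, y=-0.978195:
  k1 = f(1.340000, -0.978195) = 0.830380
  k2 = f(1.510000, -0.837030) = 0.709854
  y ← -0.978195 + 0.34·0.709854 = -0.736845
y(1.68) ≈ -0.7368

-0.7368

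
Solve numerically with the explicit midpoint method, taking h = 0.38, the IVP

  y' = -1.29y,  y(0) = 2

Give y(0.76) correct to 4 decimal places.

0.7937

Midpoint: k1 = f(t_n, y_n); k2 = f(t_n + h/2, y_n + (h/2)·k1); y_{n+1} = y_n + h·k2.
t=0.000000, y=2.000000:
  k1 = f(0.000000, 2.000000) = -2.580000
  k2 = f(0.190000, 1.509800) = -1.947642
  y ← 2.000000 + 0.38·(-1.947642) = 1.259896
t=0.380000, y=1.259896:
  k1 = f(0.380000, 1.259896) = -1.625266
  k2 = f(0.570000, 0.951096) = -1.226913
  y ← 1.259896 + 0.38·(-1.226913) = 0.793669
y(0.76) ≈ 0.7937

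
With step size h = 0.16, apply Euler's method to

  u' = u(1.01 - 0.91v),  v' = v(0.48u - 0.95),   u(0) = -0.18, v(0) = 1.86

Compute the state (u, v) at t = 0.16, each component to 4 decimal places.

Euler on (u,v): u_{n+1} = u_n + h·u', v_{n+1} = v_n + h·v'.
0.000000: (-0.180000, 1.860000); f=(0.122868, -1.927704) → (-0.160341, 1.551567)
(u(0.16), v(0.16)) ≈ (-0.1603, 1.5516)

-0.1603, 1.5516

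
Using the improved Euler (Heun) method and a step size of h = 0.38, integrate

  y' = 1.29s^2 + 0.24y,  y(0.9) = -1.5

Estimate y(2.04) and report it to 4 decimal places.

Heun: k1 = f(s_n, y_n); k2 = f(s_n + h, y_n + h·k1); y_{n+1} = y_n + (h/2)·(k1 + k2).
s=0.900000, y=-1.500000:
  k1 = f(0.900000, -1.500000) = 0.684900
  k2 = f(1.280000, -1.239738) = 1.815999
  y ← -1.500000 + (0.38/2)·(0.684900 + 1.815999) = -1.024829
s=1.280000, y=-1.024829:
  k1 = f(1.280000, -1.024829) = 1.867577
  k2 = f(1.660000, -0.315150) = 3.479088
  y ← -1.024829 + (0.38/2)·(1.867577 + 3.479088) = -0.008963
s=1.660000, y=-0.008963:
  k1 = f(1.660000, -0.008963) = 3.552573
  k2 = f(2.040000, 1.341015) = 5.690308
  y ← -0.008963 + (0.38/2)·(3.552573 + 5.690308) = 1.747184
y(2.04) ≈ 1.7472

1.7472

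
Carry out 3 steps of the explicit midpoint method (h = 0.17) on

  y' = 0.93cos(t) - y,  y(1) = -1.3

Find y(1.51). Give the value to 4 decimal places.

Midpoint: k1 = f(t_n, y_n); k2 = f(t_n + h/2, y_n + (h/2)·k1); y_{n+1} = y_n + h·k2.
t=1.000000, y=-1.300000:
  k1 = f(1.000000, -1.300000) = 1.802481
  k2 = f(1.085000, -1.146789) = 1.581018
  y ← -1.300000 + 0.17·1.581018 = -1.031227
t=1.170000, y=-1.031227:
  k1 = f(1.170000, -1.031227) = 1.394068
  k2 = f(1.255000, -0.912731) = 1.201565
  y ← -1.031227 + 0.17·1.201565 = -0.826961
t=1.340000, y=-0.826961:
  k1 = f(1.340000, -0.826961) = 1.039701
  k2 = f(1.425000, -0.738586) = 0.873697
  y ← -0.826961 + 0.17·0.873697 = -0.678432
y(1.51) ≈ -0.6784

-0.6784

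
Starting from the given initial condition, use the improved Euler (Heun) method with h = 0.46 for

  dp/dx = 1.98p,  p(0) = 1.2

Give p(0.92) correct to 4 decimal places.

Heun: k1 = f(x_n, p_n); k2 = f(x_n + h, p_n + h·k1); p_{n+1} = p_n + (h/2)·(k1 + k2).
x=0.000000, p=1.200000:
  k1 = f(0.000000, 1.200000) = 2.376000
  k2 = f(0.460000, 2.292960) = 4.540061
  p ← 1.200000 + (0.46/2)·(2.376000 + 4.540061) = 2.790694
x=0.460000, p=2.790694:
  k1 = f(0.460000, 2.790694) = 5.525574
  k2 = f(0.920000, 5.332458) = 10.558267
  p ← 2.790694 + (0.46/2)·(5.525574 + 10.558267) = 6.489977
p(0.92) ≈ 6.4900

6.4900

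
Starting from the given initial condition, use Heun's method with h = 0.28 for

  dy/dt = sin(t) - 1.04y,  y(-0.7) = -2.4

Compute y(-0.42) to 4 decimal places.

-1.9239

Heun: k1 = f(t_n, y_n); k2 = f(t_n + h, y_n + h·k1); y_{n+1} = y_n + (h/2)·(k1 + k2).
t=-0.700000, y=-2.400000:
  k1 = f(-0.700000, -2.400000) = 1.851782
  k2 = f(-0.420000, -1.881501) = 1.549001
  y ← -2.400000 + (0.28/2)·(1.851782 + 1.549001) = -1.923890
y(-0.42) ≈ -1.9239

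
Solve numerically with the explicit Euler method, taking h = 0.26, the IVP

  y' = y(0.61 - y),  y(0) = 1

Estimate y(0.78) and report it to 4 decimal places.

0.7834

Euler: y_{n+1} = y_n + h·f(t_n, y_n).
t=0.000000, y=1.000000: f=-0.390000 → y ← 1.000000 + 0.26·(-0.390000) = 0.898600
t=0.260000, y=0.898600: f=-0.259336 → y ← 0.898600 + 0.26·(-0.259336) = 0.831173
t=0.520000, y=0.831173: f=-0.183833 → y ← 0.831173 + 0.26·(-0.183833) = 0.783376
y(0.78) ≈ 0.7834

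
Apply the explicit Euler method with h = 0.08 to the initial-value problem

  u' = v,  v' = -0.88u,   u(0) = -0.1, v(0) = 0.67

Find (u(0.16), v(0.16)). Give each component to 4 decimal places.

0.0078, 0.6803

Euler on (u,v): u_{n+1} = u_n + h·u', v_{n+1} = v_n + h·v'.
0.000000: (-0.100000, 0.670000); f=(0.670000, 0.088000) → (-0.046400, 0.677040)
0.080000: (-0.046400, 0.677040); f=(0.677040, 0.040832) → (0.007763, 0.680307)
(u(0.16), v(0.16)) ≈ (0.0078, 0.6803)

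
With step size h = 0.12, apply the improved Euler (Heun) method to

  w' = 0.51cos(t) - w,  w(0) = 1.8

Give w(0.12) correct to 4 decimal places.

1.6543

Heun: k1 = f(t_n, w_n); k2 = f(t_n + h, w_n + h·k1); w_{n+1} = w_n + (h/2)·(k1 + k2).
t=0.000000, w=1.800000:
  k1 = f(0.000000, 1.800000) = -1.290000
  k2 = f(0.120000, 1.645200) = -1.138868
  w ← 1.800000 + (0.12/2)·(-1.290000 + (-1.138868)) = 1.654268
w(0.12) ≈ 1.6543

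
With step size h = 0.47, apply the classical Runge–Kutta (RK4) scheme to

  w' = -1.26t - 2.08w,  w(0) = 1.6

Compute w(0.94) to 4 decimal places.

RK4: k1 = f(t_n, w_n); k2 = f(t_n + h/2, w_n + (h/2)·k1); k3 = f(t_n + h/2, w_n + (h/2)·k2); k4 = f(t_n + h, w_n + h·k3); w_{n+1} = w_n + (h/6)·(k1 + 2k2 + 2k3 + k4).
t=0.000000, w=1.600000:
  k1 = f(0.000000, 1.600000) = -3.328000
  k2 = f(0.235000, 0.817920) = -1.997374
  k3 = f(0.235000, 1.130617) = -2.647784
  k4 = f(0.470000, 0.355542) = -1.331727
  w ← 1.600000 + (0.47/6)·(k1 + 2k2 + 2k3 + k4) = 0.507247
t=0.470000, w=0.507247:
  k1 = f(0.470000, 0.507247) = -1.647273
  k2 = f(0.705000, 0.120138) = -1.138186
  k3 = f(0.705000, 0.239773) = -1.387028
  k4 = f(0.940000, -0.144656) = -0.883515
  w ← 0.507247 + (0.47/6)·(k1 + 2k2 + 2k3 + k4) = -0.086615
w(0.94) ≈ -0.0866

-0.0866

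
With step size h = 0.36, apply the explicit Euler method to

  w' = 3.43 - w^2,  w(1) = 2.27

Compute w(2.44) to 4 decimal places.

Euler: w_{n+1} = w_n + h·f(s_n, w_n).
s=1.000000, w=2.270000: f=-1.722900 → w ← 2.270000 + 0.36·(-1.722900) = 1.649756
s=1.360000, w=1.649756: f=0.708305 → w ← 1.649756 + 0.36·0.708305 = 1.904746
s=1.720000, w=1.904746: f=-0.198057 → w ← 1.904746 + 0.36·(-0.198057) = 1.833445
s=2.080000, w=1.833445: f=0.068478 → w ← 1.833445 + 0.36·0.068478 = 1.858097
w(2.44) ≈ 1.8581

1.8581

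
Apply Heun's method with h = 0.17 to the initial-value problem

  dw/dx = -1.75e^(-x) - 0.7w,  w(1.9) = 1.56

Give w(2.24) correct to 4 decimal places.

Heun: k1 = f(x_n, w_n); k2 = f(x_n + h, w_n + h·k1); w_{n+1} = w_n + (h/2)·(k1 + k2).
x=1.900000, w=1.560000:
  k1 = f(1.900000, 1.560000) = -1.353745
  k2 = f(2.070000, 1.329863) = -1.151729
  w ← 1.560000 + (0.17/2)·(-1.353745 + (-1.151729)) = 1.347035
x=2.070000, w=1.347035:
  k1 = f(2.070000, 1.347035) = -1.163749
  k2 = f(2.240000, 1.149197) = -0.990740
  w ← 1.347035 + (0.17/2)·(-1.163749 + (-0.990740)) = 1.163903
w(2.24) ≈ 1.1639

1.1639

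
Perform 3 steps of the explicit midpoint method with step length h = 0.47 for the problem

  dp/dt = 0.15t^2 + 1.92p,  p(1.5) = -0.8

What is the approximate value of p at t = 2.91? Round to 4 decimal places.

-6.5711

Midpoint: k1 = f(t_n, p_n); k2 = f(t_n + h/2, p_n + (h/2)·k1); p_{n+1} = p_n + h·k2.
t=1.500000, p=-0.800000:
  k1 = f(1.500000, -0.800000) = -1.198500
  k2 = f(1.735000, -1.081648) = -1.625229
  p ← -0.800000 + 0.47·(-1.625229) = -1.563858
t=1.970000, p=-1.563858:
  k1 = f(1.970000, -1.563858) = -2.420472
  k2 = f(2.205000, -2.132669) = -3.365420
  p ← -1.563858 + 0.47·(-3.365420) = -3.145605
t=2.440000, p=-3.145605:
  k1 = f(2.440000, -3.145605) = -5.146522
  k2 = f(2.675000, -4.355038) = -7.288329
  p ← -3.145605 + 0.47·(-7.288329) = -6.571120
p(2.91) ≈ -6.5711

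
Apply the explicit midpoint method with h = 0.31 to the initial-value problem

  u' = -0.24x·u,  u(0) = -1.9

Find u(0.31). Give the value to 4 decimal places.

Midpoint: k1 = f(x_n, u_n); k2 = f(x_n + h/2, u_n + (h/2)·k1); u_{n+1} = u_n + h·k2.
x=0.000000, u=-1.900000:
  k1 = f(0.000000, -1.900000) = 0.000000
  k2 = f(0.155000, -1.900000) = 0.070680
  u ← -1.900000 + 0.31·0.070680 = -1.878089
u(0.31) ≈ -1.8781

-1.8781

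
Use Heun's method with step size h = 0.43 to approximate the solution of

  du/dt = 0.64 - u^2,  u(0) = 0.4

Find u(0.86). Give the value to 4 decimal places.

0.6634

Heun: k1 = f(t_n, u_n); k2 = f(t_n + h, u_n + h·k1); u_{n+1} = u_n + (h/2)·(k1 + k2).
t=0.000000, u=0.400000:
  k1 = f(0.000000, 0.400000) = 0.480000
  k2 = f(0.430000, 0.606400) = 0.272279
  u ← 0.400000 + (0.43/2)·(0.480000 + 0.272279) = 0.561740
t=0.430000, u=0.561740:
  k1 = f(0.430000, 0.561740) = 0.324448
  k2 = f(0.860000, 0.701253) = 0.148245
  u ← 0.561740 + (0.43/2)·(0.324448 + 0.148245) = 0.663369
u(0.86) ≈ 0.6634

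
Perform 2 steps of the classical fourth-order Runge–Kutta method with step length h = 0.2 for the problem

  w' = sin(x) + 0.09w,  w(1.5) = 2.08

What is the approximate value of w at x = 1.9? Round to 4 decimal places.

RK4: k1 = f(x_n, w_n); k2 = f(x_n + h/2, w_n + (h/2)·k1); k3 = f(x_n + h/2, w_n + (h/2)·k2); k4 = f(x_n + h, w_n + h·k3); w_{n+1} = w_n + (h/6)·(k1 + 2k2 + 2k3 + k4).
x=1.500000, w=2.080000:
  k1 = f(1.500000, 2.080000) = 1.184695
  k2 = f(1.600000, 2.198469) = 1.197436
  k3 = f(1.600000, 2.199744) = 1.197551
  k4 = f(1.700000, 2.319510) = 1.200421
  w ← 2.080000 + (0.2/6)·(k1 + 2k2 + 2k3 + k4) = 2.319170
x=1.700000, w=2.319170:
  k1 = f(1.700000, 2.319170) = 1.200390
  k2 = f(1.800000, 2.439209) = 1.193376
  k3 = f(1.800000, 2.438507) = 1.193313
  k4 = f(1.900000, 2.557832) = 1.176505
  w ← 2.319170 + (0.2/6)·(k1 + 2k2 + 2k3 + k4) = 2.557512
w(1.9) ≈ 2.5575

2.5575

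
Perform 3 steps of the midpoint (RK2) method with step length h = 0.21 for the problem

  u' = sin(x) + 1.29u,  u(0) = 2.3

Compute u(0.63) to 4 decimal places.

Midpoint: k1 = f(x_n, u_n); k2 = f(x_n + h/2, u_n + (h/2)·k1); u_{n+1} = u_n + h·k2.
x=0.000000, u=2.300000:
  k1 = f(0.000000, 2.300000) = 2.967000
  k2 = f(0.105000, 2.611535) = 3.473687
  u ← 2.300000 + 0.21·3.473687 = 3.029474
x=0.210000, u=3.029474:
  k1 = f(0.210000, 3.029474) = 4.116482
  k2 = f(0.315000, 3.461705) = 4.775416
  u ← 3.029474 + 0.21·4.775416 = 4.032312
x=0.420000, u=4.032312:
  k1 = f(0.420000, 4.032312) = 5.609442
  k2 = f(0.525000, 4.621303) = 6.462694
  u ← 4.032312 + 0.21·6.462694 = 5.389477
u(0.63) ≈ 5.3895

5.3895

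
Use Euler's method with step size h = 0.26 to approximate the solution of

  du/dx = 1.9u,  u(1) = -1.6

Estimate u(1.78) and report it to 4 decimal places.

Euler: u_{n+1} = u_n + h·f(x_n, u_n).
x=1.000000, u=-1.600000: f=-3.040000 → u ← -1.600000 + 0.26·(-3.040000) = -2.390400
x=1.260000, u=-2.390400: f=-4.541760 → u ← -2.390400 + 0.26·(-4.541760) = -3.571258
x=1.520000, u=-3.571258: f=-6.785389 → u ← -3.571258 + 0.26·(-6.785389) = -5.335459
u(1.78) ≈ -5.3355

-5.3355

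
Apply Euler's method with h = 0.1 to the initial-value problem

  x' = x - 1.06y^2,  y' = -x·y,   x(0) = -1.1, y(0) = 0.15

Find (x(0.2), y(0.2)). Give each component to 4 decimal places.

-1.3366, 0.1867

Euler on (x,y): x_{n+1} = x_n + h·x', y_{n+1} = y_n + h·y'.
0.000000: (-1.100000, 0.150000); f=(-1.123850, 0.165000) → (-1.212385, 0.166500)
0.100000: (-1.212385, 0.166500); f=(-1.241771, 0.201862) → (-1.336562, 0.186686)
(x(0.2), y(0.2)) ≈ (-1.3366, 0.1867)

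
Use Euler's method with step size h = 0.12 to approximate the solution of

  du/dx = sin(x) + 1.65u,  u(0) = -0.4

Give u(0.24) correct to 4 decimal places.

-0.5597

Euler: u_{n+1} = u_n + h·f(x_n, u_n).
x=0.000000, u=-0.400000: f=-0.660000 → u ← -0.400000 + 0.12·(-0.660000) = -0.479200
x=0.120000, u=-0.479200: f=-0.670968 → u ← -0.479200 + 0.12·(-0.670968) = -0.559716
u(0.24) ≈ -0.5597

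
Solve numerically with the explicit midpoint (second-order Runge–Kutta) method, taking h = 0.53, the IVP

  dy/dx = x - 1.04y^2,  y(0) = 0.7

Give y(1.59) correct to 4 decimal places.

Midpoint: k1 = f(x_n, y_n); k2 = f(x_n + h/2, y_n + (h/2)·k1); y_{n+1} = y_n + h·k2.
x=0.000000, y=0.700000:
  k1 = f(0.000000, 0.700000) = -0.509600
  k2 = f(0.265000, 0.564956) = -0.066942
  y ← 0.700000 + 0.53·(-0.066942) = 0.664521
x=0.530000, y=0.664521:
  k1 = f(0.530000, 0.664521) = 0.070749
  k2 = f(0.795000, 0.683269) = 0.309469
  y ← 0.664521 + 0.53·0.309469 = 0.828539
x=1.060000, y=0.828539:
  k1 = f(1.060000, 0.828539) = 0.346064
  k2 = f(1.325000, 0.920246) = 0.444273
  y ← 0.828539 + 0.53·0.444273 = 1.064004
y(1.59) ≈ 1.0640

1.0640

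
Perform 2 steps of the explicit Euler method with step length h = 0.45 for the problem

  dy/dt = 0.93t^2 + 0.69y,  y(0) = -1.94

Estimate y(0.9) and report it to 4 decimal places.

Euler: y_{n+1} = y_n + h·f(t_n, y_n).
t=0.000000, y=-1.940000: f=-1.338600 → y ← -1.940000 + 0.45·(-1.338600) = -2.542370
t=0.450000, y=-2.542370: f=-1.565910 → y ← -2.542370 + 0.45·(-1.565910) = -3.247030
y(0.9) ≈ -3.2470

-3.2470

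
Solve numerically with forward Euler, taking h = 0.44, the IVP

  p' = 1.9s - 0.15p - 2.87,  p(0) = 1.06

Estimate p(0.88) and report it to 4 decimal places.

-1.1497

Euler: p_{n+1} = p_n + h·f(s_n, p_n).
s=0.000000, p=1.060000: f=-3.029000 → p ← 1.060000 + 0.44·(-3.029000) = -0.272760
s=0.440000, p=-0.272760: f=-1.993086 → p ← -0.272760 + 0.44·(-1.993086) = -1.149718
p(0.88) ≈ -1.1497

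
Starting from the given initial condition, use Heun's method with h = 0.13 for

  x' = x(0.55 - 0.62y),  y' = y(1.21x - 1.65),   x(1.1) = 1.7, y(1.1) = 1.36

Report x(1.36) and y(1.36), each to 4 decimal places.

Heun on (x,y): k1 = f(t_n, state_n); k2 = f(t_n + h, state_n + h·k1); state_{n+1} = state_n + (h/2)·(k1 + k2).
1.100000: (1.700000, 1.360000)
  k1 = (-0.498440, 0.553520)
  predictor → (1.635203, 1.431958)
  k2 = (-0.552394, 0.470535)
  → (1.631696, 1.426564)
1.230000: (1.631696, 1.426564)
  k1 = (-0.545752, 0.462709)
  predictor → (1.560748, 1.486716)
  k2 = (-0.580229, 0.354589)
  → (1.558507, 1.479688)
(x(1.36), y(1.36)) ≈ (1.5585, 1.4797)

1.5585, 1.4797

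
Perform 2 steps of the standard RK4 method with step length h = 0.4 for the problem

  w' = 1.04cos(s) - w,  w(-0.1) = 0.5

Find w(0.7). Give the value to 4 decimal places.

RK4: k1 = f(s_n, w_n); k2 = f(s_n + h/2, w_n + (h/2)·k1); k3 = f(s_n + h/2, w_n + (h/2)·k2); k4 = f(s_n + h, w_n + h·k3); w_{n+1} = w_n + (h/6)·(k1 + 2k2 + 2k3 + k4).
s=-0.100000, w=0.500000:
  k1 = f(-0.100000, 0.500000) = 0.534804
  k2 = f(0.100000, 0.606961) = 0.427843
  k3 = f(0.100000, 0.585569) = 0.449236
  k4 = f(0.300000, 0.679694) = 0.313856
  w ← 0.500000 + (0.4/6)·(k1 + 2k2 + 2k3 + k4) = 0.673521
s=0.300000, w=0.673521:
  k1 = f(0.300000, 0.673521) = 0.320029
  k2 = f(0.500000, 0.737527) = 0.175159
  k3 = f(0.500000, 0.708553) = 0.204133
  k4 = f(0.700000, 0.755174) = 0.040262
  w ← 0.673521 + (0.4/6)·(k1 + 2k2 + 2k3 + k4) = 0.748113
w(0.7) ≈ 0.7481

0.7481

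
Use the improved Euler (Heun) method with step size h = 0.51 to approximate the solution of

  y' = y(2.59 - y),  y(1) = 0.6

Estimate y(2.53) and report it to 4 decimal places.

2.2855

Heun: k1 = f(s_n, y_n); k2 = f(s_n + h, y_n + h·k1); y_{n+1} = y_n + (h/2)·(k1 + k2).
s=1.000000, y=0.600000:
  k1 = f(1.000000, 0.600000) = 1.194000
  k2 = f(1.510000, 1.208940) = 1.669619
  y ← 0.600000 + (0.51/2)·(1.194000 + 1.669619) = 1.330223
s=1.510000, y=1.330223:
  k1 = f(1.510000, 1.330223) = 1.675784
  k2 = f(2.020000, 2.184873) = 0.885151
  y ← 1.330223 + (0.51/2)·(1.675784 + 0.885151) = 1.983261
s=2.020000, y=1.983261:
  k1 = f(2.020000, 1.983261) = 1.203321
  k2 = f(2.530000, 2.596955) = -0.018062
  y ← 1.983261 + (0.51/2)·(1.203321 + (-0.018062)) = 2.285502
y(2.53) ≈ 2.2855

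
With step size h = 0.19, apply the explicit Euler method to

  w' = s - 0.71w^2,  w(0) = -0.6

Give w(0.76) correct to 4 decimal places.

-0.6074

Euler: w_{n+1} = w_n + h·f(s_n, w_n).
s=0.000000, w=-0.600000: f=-0.255600 → w ← -0.600000 + 0.19·(-0.255600) = -0.648564
s=0.190000, w=-0.648564: f=-0.108651 → w ← -0.648564 + 0.19·(-0.108651) = -0.669208
s=0.380000, w=-0.669208: f=0.062034 → w ← -0.669208 + 0.19·0.062034 = -0.657421
s=0.570000, w=-0.657421: f=0.263136 → w ← -0.657421 + 0.19·0.263136 = -0.607425
w(0.76) ≈ -0.6074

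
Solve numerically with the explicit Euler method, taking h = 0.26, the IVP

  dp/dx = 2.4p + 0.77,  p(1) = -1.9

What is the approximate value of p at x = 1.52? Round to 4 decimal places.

Euler: p_{n+1} = p_n + h·f(x_n, p_n).
x=1.000000, p=-1.900000: f=-3.790000 → p ← -1.900000 + 0.26·(-3.790000) = -2.885400
x=1.260000, p=-2.885400: f=-6.154960 → p ← -2.885400 + 0.26·(-6.154960) = -4.485690
p(1.52) ≈ -4.4857

-4.4857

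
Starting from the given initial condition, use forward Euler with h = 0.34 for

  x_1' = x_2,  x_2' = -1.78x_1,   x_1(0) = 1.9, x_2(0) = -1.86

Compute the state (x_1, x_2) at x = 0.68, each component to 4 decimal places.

0.2442, -3.7770

Euler on (x_1,x_2): x_1_{n+1} = x_1_n + h·x_1', x_2_{n+1} = x_2_n + h·x_2'.
0.000000: (1.900000, -1.860000); f=(-1.860000, -3.382000) → (1.267600, -3.009880)
0.340000: (1.267600, -3.009880); f=(-3.009880, -2.256328) → (0.244241, -3.777032)
(x_1(0.68), x_2(0.68)) ≈ (0.2442, -3.7770)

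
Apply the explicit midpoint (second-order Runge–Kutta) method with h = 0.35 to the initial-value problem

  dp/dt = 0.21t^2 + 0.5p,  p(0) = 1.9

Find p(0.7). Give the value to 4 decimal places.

2.7157

Midpoint: k1 = f(t_n, p_n); k2 = f(t_n + h/2, p_n + (h/2)·k1); p_{n+1} = p_n + h·k2.
t=0.000000, p=1.900000:
  k1 = f(0.000000, 1.900000) = 0.950000
  k2 = f(0.175000, 2.066250) = 1.039556
  p ← 1.900000 + 0.35·1.039556 = 2.263845
t=0.350000, p=2.263845:
  k1 = f(0.350000, 2.263845) = 1.157647
  k2 = f(0.525000, 2.466433) = 1.291098
  p ← 2.263845 + 0.35·1.291098 = 2.715729
p(0.7) ≈ 2.7157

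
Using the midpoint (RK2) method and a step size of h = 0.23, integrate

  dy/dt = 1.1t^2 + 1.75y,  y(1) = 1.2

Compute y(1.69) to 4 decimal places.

Midpoint: k1 = f(t_n, y_n); k2 = f(t_n + h/2, y_n + (h/2)·k1); y_{n+1} = y_n + h·k2.
t=1.000000, y=1.200000:
  k1 = f(1.000000, 1.200000) = 3.200000
  k2 = f(1.115000, 1.568000) = 4.111548
  y ← 1.200000 + 0.23·4.111548 = 2.145656
t=1.230000, y=2.145656:
  k1 = f(1.230000, 2.145656) = 5.419088
  k2 = f(1.345000, 2.768851) = 6.835417
  y ← 2.145656 + 0.23·6.835417 = 3.717802
t=1.460000, y=3.717802:
  k1 = f(1.460000, 3.717802) = 8.850913
  k2 = f(1.575000, 4.735657) = 11.016087
  y ← 3.717802 + 0.23·11.016087 = 6.251502
y(1.69) ≈ 6.2515

6.2515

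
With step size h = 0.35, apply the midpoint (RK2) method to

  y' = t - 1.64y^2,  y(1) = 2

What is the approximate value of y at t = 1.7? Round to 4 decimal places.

Midpoint: k1 = f(t_n, y_n); k2 = f(t_n + h/2, y_n + (h/2)·k1); y_{n+1} = y_n + h·k2.
t=1.000000, y=2.000000:
  k1 = f(1.000000, 2.000000) = -5.560000
  k2 = f(1.175000, 1.027000) = -0.554756
  y ← 2.000000 + 0.35·(-0.554756) = 1.805836
t=1.350000, y=1.805836:
  k1 = f(1.350000, 1.805836) = -3.998109
  k2 = f(1.525000, 1.106166) = -0.481711
  y ← 1.805836 + 0.35·(-0.481711) = 1.637237
y(1.7) ≈ 1.6372

1.6372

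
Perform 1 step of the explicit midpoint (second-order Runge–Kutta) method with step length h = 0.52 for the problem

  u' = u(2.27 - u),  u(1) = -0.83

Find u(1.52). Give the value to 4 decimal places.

Midpoint: k1 = f(t_n, u_n); k2 = f(t_n + h/2, u_n + (h/2)·k1); u_{n+1} = u_n + h·k2.
t=1.000000, u=-0.830000:
  k1 = f(1.000000, -0.830000) = -2.573000
  k2 = f(1.260000, -1.498980) = -5.649626
  u ← -0.830000 + 0.52·(-5.649626) = -3.767805
u(1.52) ≈ -3.7678

-3.7678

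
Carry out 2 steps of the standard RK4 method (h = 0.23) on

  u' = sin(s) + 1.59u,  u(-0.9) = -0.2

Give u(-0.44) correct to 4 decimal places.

RK4: k1 = f(s_n, u_n); k2 = f(s_n + h/2, u_n + (h/2)·k1); k3 = f(s_n + h/2, u_n + (h/2)·k2); k4 = f(s_n + h, u_n + h·k3); u_{n+1} = u_n + (h/6)·(k1 + 2k2 + 2k3 + k4).
s=-0.900000, u=-0.200000:
  k1 = f(-0.900000, -0.200000) = -1.101327
  k2 = f(-0.785000, -0.326653) = -1.226203
  k3 = f(-0.785000, -0.341013) = -1.249036
  k4 = f(-0.670000, -0.487278) = -1.395759
  u ← -0.200000 + (0.23/6)·(k1 + 2k2 + 2k3 + k4) = -0.485490
s=-0.670000, u=-0.485490:
  k1 = f(-0.670000, -0.485490) = -1.392915
  k2 = f(-0.555000, -0.645675) = -1.553567
  k3 = f(-0.555000, -0.664150) = -1.582942
  k4 = f(-0.440000, -0.849567) = -1.776750
  u ← -0.485490 + (0.23/6)·(k1 + 2k2 + 2k3 + k4) = -0.847459
u(-0.44) ≈ -0.8475

-0.8475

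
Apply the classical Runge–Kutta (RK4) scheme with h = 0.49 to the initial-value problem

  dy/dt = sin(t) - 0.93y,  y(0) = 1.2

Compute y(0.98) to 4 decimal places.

0.8137

RK4: k1 = f(t_n, y_n); k2 = f(t_n + h/2, y_n + (h/2)·k1); k3 = f(t_n + h/2, y_n + (h/2)·k2); k4 = f(t_n + h, y_n + h·k3); y_{n+1} = y_n + (h/6)·(k1 + 2k2 + 2k3 + k4).
t=0.000000, y=1.200000:
  k1 = f(0.000000, 1.200000) = -1.116000
  k2 = f(0.245000, 0.926580) = -0.619163
  k3 = f(0.245000, 1.048305) = -0.732367
  k4 = f(0.490000, 0.841140) = -0.311634
  y ← 1.200000 + (0.49/6)·(k1 + 2k2 + 2k3 + k4) = 0.862660
t=0.490000, y=0.862660:
  k1 = f(0.490000, 0.862660) = -0.331648
  k2 = f(0.735000, 0.781406) = -0.056121
  k3 = f(0.735000, 0.848910) = -0.118899
  k4 = f(0.980000, 0.804399) = 0.082406
  y ← 0.862660 + (0.49/6)·(k1 + 2k2 + 2k3 + k4) = 0.813719
y(0.98) ≈ 0.8137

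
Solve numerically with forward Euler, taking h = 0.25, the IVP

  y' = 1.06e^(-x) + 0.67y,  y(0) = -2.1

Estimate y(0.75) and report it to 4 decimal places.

Euler: y_{n+1} = y_n + h·f(x_n, y_n).
x=0.000000, y=-2.100000: f=-0.347000 → y ← -2.100000 + 0.25·(-0.347000) = -2.186750
x=0.250000, y=-2.186750: f=-0.639594 → y ← -2.186750 + 0.25·(-0.639594) = -2.346648
x=0.500000, y=-2.346648: f=-0.929332 → y ← -2.346648 + 0.25·(-0.929332) = -2.578981
y(0.75) ≈ -2.5790

-2.5790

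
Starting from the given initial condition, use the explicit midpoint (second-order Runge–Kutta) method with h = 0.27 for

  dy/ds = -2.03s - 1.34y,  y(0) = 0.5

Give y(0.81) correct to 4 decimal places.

-0.3162

Midpoint: k1 = f(s_n, y_n); k2 = f(s_n + h/2, y_n + (h/2)·k1); y_{n+1} = y_n + h·k2.
s=0.000000, y=0.500000:
  k1 = f(0.000000, 0.500000) = -0.670000
  k2 = f(0.135000, 0.409550) = -0.822847
  y ← 0.500000 + 0.27·(-0.822847) = 0.277831
s=0.270000, y=0.277831:
  k1 = f(0.270000, 0.277831) = -0.920394
  k2 = f(0.405000, 0.153578) = -1.027945
  y ← 0.277831 + 0.27·(-1.027945) = 0.000286
s=0.540000, y=0.000286:
  k1 = f(0.540000, 0.000286) = -1.096584
  k2 = f(0.675000, -0.147753) = -1.172262
  y ← 0.000286 + 0.27·(-1.172262) = -0.316224
y(0.81) ≈ -0.3162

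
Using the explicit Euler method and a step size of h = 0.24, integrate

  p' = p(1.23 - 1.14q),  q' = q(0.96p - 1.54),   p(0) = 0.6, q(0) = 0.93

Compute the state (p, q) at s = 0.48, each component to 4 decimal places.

0.6867, 0.5535

Euler on (p,q): p_{n+1} = p_n + h·p', q_{n+1} = q_n + h·q'.
0.000000: (0.600000, 0.930000); f=(0.101880, -0.896520) → (0.624451, 0.714835)
0.240000: (0.624451, 0.714835); f=(0.259202, -0.672322) → (0.686660, 0.553478)
(p(0.48), q(0.48)) ≈ (0.6867, 0.5535)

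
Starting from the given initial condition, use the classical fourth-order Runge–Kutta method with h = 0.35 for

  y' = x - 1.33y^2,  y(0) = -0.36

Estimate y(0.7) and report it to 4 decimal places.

RK4: k1 = f(x_n, y_n); k2 = f(x_n + h/2, y_n + (h/2)·k1); k3 = f(x_n + h/2, y_n + (h/2)·k2); k4 = f(x_n + h, y_n + h·k3); y_{n+1} = y_n + (h/6)·(k1 + 2k2 + 2k3 + k4).
x=0.000000, y=-0.360000:
  k1 = f(0.000000, -0.360000) = -0.172368
  k2 = f(0.175000, -0.390164) = -0.027464
  k3 = f(0.175000, -0.364806) = -0.002001
  k4 = f(0.350000, -0.360700) = 0.176961
  y ← -0.360000 + (0.35/6)·(k1 + 2k2 + 2k3 + k4) = -0.363170
x=0.350000, y=-0.363170:
  k1 = f(0.350000, -0.363170) = 0.174583
  k2 = f(0.525000, -0.332618) = 0.377856
  k3 = f(0.525000, -0.297045) = 0.407647
  k4 = f(0.700000, -0.220493) = 0.635339
  y ← -0.363170 + (0.35/6)·(k1 + 2k2 + 2k3 + k4) = -0.224282
y(0.7) ≈ -0.2243

-0.2243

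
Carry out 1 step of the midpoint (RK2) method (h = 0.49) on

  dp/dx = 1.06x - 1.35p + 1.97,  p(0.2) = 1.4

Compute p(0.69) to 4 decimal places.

1.6230

Midpoint: k1 = f(x_n, p_n); k2 = f(x_n + h/2, p_n + (h/2)·k1); p_{n+1} = p_n + h·k2.
x=0.200000, p=1.400000:
  k1 = f(0.200000, 1.400000) = 0.292000
  k2 = f(0.445000, 1.471540) = 0.455121
  p ← 1.400000 + 0.49·0.455121 = 1.623009
p(0.69) ≈ 1.6230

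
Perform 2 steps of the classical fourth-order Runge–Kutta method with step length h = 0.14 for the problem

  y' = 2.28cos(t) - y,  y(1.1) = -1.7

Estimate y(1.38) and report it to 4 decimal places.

RK4: k1 = f(t_n, y_n); k2 = f(t_n + h/2, y_n + (h/2)·k1); k3 = f(t_n + h/2, y_n + (h/2)·k2); k4 = f(t_n + h, y_n + h·k3); y_{n+1} = y_n + (h/6)·(k1 + 2k2 + 2k3 + k4).
t=1.100000, y=-1.700000:
  k1 = f(1.100000, -1.700000) = 2.734199
  k2 = f(1.170000, -1.508606) = 2.398152
  k3 = f(1.170000, -1.532129) = 2.421675
  k4 = f(1.240000, -1.360965) = 2.101501
  y ← -1.700000 + (0.14/6)·(k1 + 2k2 + 2k3 + k4) = -1.362242
t=1.240000, y=-1.362242:
  k1 = f(1.240000, -1.362242) = 2.102777
  k2 = f(1.310000, -1.215047) = 1.802945
  k3 = f(1.310000, -1.236036) = 1.823934
  k4 = f(1.380000, -1.106891) = 1.539272
  y ← -1.362242 + (0.14/6)·(k1 + 2k2 + 2k3 + k4) = -1.108006
y(1.38) ≈ -1.1080

-1.1080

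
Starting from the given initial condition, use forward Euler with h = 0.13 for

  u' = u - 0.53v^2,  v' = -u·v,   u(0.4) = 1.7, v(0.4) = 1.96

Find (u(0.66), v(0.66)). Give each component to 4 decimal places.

Euler on (u,v): u_{n+1} = u_n + h·u', v_{n+1} = v_n + h·v'.
0.400000: (1.700000, 1.960000); f=(-0.336048, -3.332000) → (1.656314, 1.526840)
0.530000: (1.656314, 1.526840); f=(0.420756, -2.528926) → (1.711012, 1.198080)
(u(0.66), v(0.66)) ≈ (1.7110, 1.1981)

1.7110, 1.1981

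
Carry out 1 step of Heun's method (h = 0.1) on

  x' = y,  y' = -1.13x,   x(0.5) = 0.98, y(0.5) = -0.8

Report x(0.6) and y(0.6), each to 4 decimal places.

0.8945, -0.9062

Heun on (x,y): k1 = f(t_n, state_n); k2 = f(t_n + h, state_n + h·k1); state_{n+1} = state_n + (h/2)·(k1 + k2).
0.500000: (0.980000, -0.800000)
  k1 = (-0.800000, -1.107400)
  predictor → (0.900000, -0.910740)
  k2 = (-0.910740, -1.017000)
  → (0.894463, -0.906220)
(x(0.6), y(0.6)) ≈ (0.8945, -0.9062)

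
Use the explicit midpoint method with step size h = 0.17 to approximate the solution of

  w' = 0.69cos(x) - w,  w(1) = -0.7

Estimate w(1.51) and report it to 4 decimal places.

Midpoint: k1 = f(x_n, w_n); k2 = f(x_n + h/2, w_n + (h/2)·k1); w_{n+1} = w_n + h·k2.
x=1.000000, w=-0.700000:
  k1 = f(1.000000, -0.700000) = 1.072809
  k2 = f(1.085000, -0.608811) = 0.930981
  w ← -0.700000 + 0.17·0.930981 = -0.541733
x=1.170000, w=-0.541733:
  k1 = f(1.170000, -0.541733) = 0.810938
  k2 = f(1.255000, -0.472804) = 0.687099
  w ← -0.541733 + 0.17·0.687099 = -0.424926
x=1.340000, w=-0.424926:
  k1 = f(1.340000, -0.424926) = 0.582766
  k2 = f(1.425000, -0.375391) = 0.475635
  w ← -0.424926 + 0.17·0.475635 = -0.344068
w(1.51) ≈ -0.3441

-0.3441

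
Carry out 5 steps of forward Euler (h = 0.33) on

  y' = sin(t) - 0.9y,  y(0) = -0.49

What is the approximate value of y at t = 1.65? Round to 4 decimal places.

Euler: y_{n+1} = y_n + h·f(t_n, y_n).
t=0.000000, y=-0.490000: f=0.441000 → y ← -0.490000 + 0.33·0.441000 = -0.344470
t=0.330000, y=-0.344470: f=0.634066 → y ← -0.344470 + 0.33·0.634066 = -0.135228
t=0.660000, y=-0.135228: f=0.734822 → y ← -0.135228 + 0.33·0.734822 = 0.107263
t=0.990000, y=0.107263: f=0.739489 → y ← 0.107263 + 0.33·0.739489 = 0.351295
t=1.320000, y=0.351295: f=0.652550 → y ← 0.351295 + 0.33·0.652550 = 0.566636
y(1.65) ≈ 0.5666

0.5666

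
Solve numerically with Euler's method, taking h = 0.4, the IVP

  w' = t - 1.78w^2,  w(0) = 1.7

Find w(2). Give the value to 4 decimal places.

Euler: w_{n+1} = w_n + h·f(t_n, w_n).
t=0.000000, w=1.700000: f=-5.144200 → w ← 1.700000 + 0.4·(-5.144200) = -0.357680
t=0.400000, w=-0.357680: f=0.172276 → w ← -0.357680 + 0.4·0.172276 = -0.288770
t=0.800000, w=-0.288770: f=0.651569 → w ← -0.288770 + 0.4·0.651569 = -0.028142
t=1.200000, w=-0.028142: f=1.198590 → w ← -0.028142 + 0.4·1.198590 = 0.451294
t=1.600000, w=0.451294: f=1.237474 → w ← 0.451294 + 0.4·1.237474 = 0.946284
w(2) ≈ 0.9463

0.9463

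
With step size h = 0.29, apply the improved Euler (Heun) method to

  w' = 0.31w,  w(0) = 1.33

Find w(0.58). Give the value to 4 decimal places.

Heun: k1 = f(x_n, w_n); k2 = f(x_n + h, w_n + h·k1); w_{n+1} = w_n + (h/2)·(k1 + k2).
x=0.000000, w=1.330000:
  k1 = f(0.000000, 1.330000) = 0.412300
  k2 = f(0.290000, 1.449567) = 0.449366
  w ← 1.330000 + (0.29/2)·(0.412300 + 0.449366) = 1.454942
x=0.290000, w=1.454942:
  k1 = f(0.290000, 1.454942) = 0.451032
  k2 = f(0.580000, 1.585741) = 0.491580
  w ← 1.454942 + (0.29/2)·(0.451032 + 0.491580) = 1.591620
w(0.58) ≈ 1.5916

1.5916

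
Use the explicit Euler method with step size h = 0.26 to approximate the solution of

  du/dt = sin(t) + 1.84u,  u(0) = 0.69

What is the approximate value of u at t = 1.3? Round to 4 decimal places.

5.8660

Euler: u_{n+1} = u_n + h·f(t_n, u_n).
t=0.000000, u=0.690000: f=1.269600 → u ← 0.690000 + 0.26·1.269600 = 1.020096
t=0.260000, u=1.020096: f=2.134057 → u ← 1.020096 + 0.26·2.134057 = 1.574951
t=0.520000, u=1.574951: f=3.394790 → u ← 1.574951 + 0.26·3.394790 = 2.457596
t=0.780000, u=2.457596: f=5.225256 → u ← 2.457596 + 0.26·5.225256 = 3.816163
t=1.040000, u=3.816163: f=7.884144 → u ← 3.816163 + 0.26·7.884144 = 5.866040
u(1.3) ≈ 5.8660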